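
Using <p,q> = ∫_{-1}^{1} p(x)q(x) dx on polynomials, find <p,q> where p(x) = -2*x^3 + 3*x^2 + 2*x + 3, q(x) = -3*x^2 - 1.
<p,q> = -88/5

Expand the product: p(x)·q(x) = 6*x^5 - 9*x^4 - 4*x^3 - 12*x^2 - 2*x - 3.
∫_{-1}^{1} of each monomial x^k gives [2/(k+1) if k even, 0 if k odd]. Integrating term-by-term (or equivalently evaluating the antiderivative F(x) = x^6 - 9*x^5/5 - x^4 - 4*x^3 - x^2 - 3*x at the endpoints):
  F(1) − F(−1) = -49/5 − (39/5) = -88/5.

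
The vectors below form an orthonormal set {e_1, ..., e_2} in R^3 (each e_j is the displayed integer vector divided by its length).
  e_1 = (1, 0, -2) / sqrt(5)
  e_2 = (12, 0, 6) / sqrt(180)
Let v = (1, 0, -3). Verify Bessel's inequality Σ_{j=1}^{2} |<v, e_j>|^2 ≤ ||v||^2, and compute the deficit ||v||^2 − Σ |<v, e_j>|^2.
Σ |<v, e_j>|^2 = 10; ||v||^2 = 10; deficit = 0

Write each e_j = u_j / sqrt(<u_j, u_j>) where u_j is the displayed integer vector. Then <v, e_j> = <v, u_j> / sqrt(<u_j, u_j>), so |<v, e_j>|^2 = <v, u_j>^2 / <u_j, u_j>.
Coefficients: <v, e_1> = 7/sqrt(5), <v, e_2> = -6/sqrt(180).
Square and sum: Σ |<v, e_j>|^2 = 10.
Compute ||v||^2 = v·v = 10.
Deficit = 10 − 10 = 0 ≥ 0, confirming Bessel's inequality. (The deficit equals ||v − Σ <v,e_j> e_j||^2, the squared distance from v to span{e_j}.)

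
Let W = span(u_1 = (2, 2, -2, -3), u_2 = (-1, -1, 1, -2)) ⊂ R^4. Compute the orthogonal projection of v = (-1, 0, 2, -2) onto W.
proj_W(v) = (-1, -1, 1, -2)

Set up U = [u_1 | ... | u_2] ∈ R^(4×2). The projector onto W = col(U) is P = U (U^T U)^(-1) U^T.
Compute U^T U =
  [21, 0]
  [0, 7],
and U^T v = (0, 7).
Solve U^T U · c = U^T v for the coefficients: c = (0, 1). The projection is proj_W(v) = U c.
Check: (v - proj_W(v)) · u_1 = 0  (should be 0).
Check: (v - proj_W(v)) · u_2 = 0  (should be 0).
Result: proj_W(v) = (-1, -1, 1, -2).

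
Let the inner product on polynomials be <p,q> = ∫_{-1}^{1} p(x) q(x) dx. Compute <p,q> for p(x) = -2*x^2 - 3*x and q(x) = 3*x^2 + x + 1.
<p,q> = -86/15

Expand the product: p(x)·q(x) = -6*x^4 - 11*x^3 - 5*x^2 - 3*x.
∫_{-1}^{1} of each monomial x^k gives [2/(k+1) if k even, 0 if k odd]. Integrating term-by-term (or equivalently evaluating the antiderivative F(x) = -6*x^5/5 - 11*x^4/4 - 5*x^3/3 - 3*x^2/2 at the endpoints):
  F(1) − F(−1) = -427/60 − (-83/60) = -86/15.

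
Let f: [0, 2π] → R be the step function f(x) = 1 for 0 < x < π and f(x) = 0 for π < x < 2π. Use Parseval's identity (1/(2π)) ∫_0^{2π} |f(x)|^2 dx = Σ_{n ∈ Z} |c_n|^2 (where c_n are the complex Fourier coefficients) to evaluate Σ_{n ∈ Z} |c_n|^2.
Σ |c_n|^2 = 1/2

Parseval equates the L^2 energy of f (normalised by 1/(2π)) with the ℓ^2 sum of its Fourier coefficients: (1/(2π)) ∫_0^{2π} |f|^2 = Σ |c_n|^2.
Compute the left side: (1/(2π)) [∫_0^π 1^2 dx + ∫_π^{2π} 0^2 dx] = (1/(2π)) · (1π + 0π) = (1 + 0)/2 = 1/2.
So Σ_{n ∈ Z} |c_n|^2 = 1/2.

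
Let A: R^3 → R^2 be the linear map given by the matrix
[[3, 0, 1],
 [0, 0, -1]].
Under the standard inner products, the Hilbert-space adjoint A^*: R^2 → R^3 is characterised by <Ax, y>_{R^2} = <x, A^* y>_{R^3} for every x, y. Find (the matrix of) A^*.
A^* = A^T =
[[3, 0],
 [0, 0],
 [1, -1]]

For real matrices with standard dot products, the defining identity <Ax, y> = <x, A^* y> gives (Ax)^T y = x^T (A^*) y, i.e. x^T A^T y = x^T (A^*) y. Since this holds for all x, y, we must have A^* = A^T. Therefore
A^* =
[[3, 0],
 [0, 0],
 [1, -1]].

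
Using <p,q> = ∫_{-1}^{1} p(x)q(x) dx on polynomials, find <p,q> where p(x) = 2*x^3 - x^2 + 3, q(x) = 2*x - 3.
<p,q> = -72/5

Expand the product: p(x)·q(x) = 4*x^4 - 8*x^3 + 3*x^2 + 6*x - 9.
∫_{-1}^{1} of each monomial x^k gives [2/(k+1) if k even, 0 if k odd]. Integrating term-by-term (or equivalently evaluating the antiderivative F(x) = 4*x^5/5 - 2*x^4 + x^3 + 3*x^2 - 9*x at the endpoints):
  F(1) − F(−1) = -31/5 − (41/5) = -72/5.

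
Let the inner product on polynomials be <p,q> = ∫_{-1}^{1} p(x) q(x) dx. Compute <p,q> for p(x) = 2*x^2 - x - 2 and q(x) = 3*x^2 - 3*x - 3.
<p,q> = 42/5

Expand the product: p(x)·q(x) = 6*x^4 - 9*x^3 - 9*x^2 + 9*x + 6.
∫_{-1}^{1} of each monomial x^k gives [2/(k+1) if k even, 0 if k odd]. Integrating term-by-term (or equivalently evaluating the antiderivative F(x) = 6*x^5/5 - 9*x^4/4 - 3*x^3 + 9*x^2/2 + 6*x at the endpoints):
  F(1) − F(−1) = 129/20 − (-39/20) = 42/5.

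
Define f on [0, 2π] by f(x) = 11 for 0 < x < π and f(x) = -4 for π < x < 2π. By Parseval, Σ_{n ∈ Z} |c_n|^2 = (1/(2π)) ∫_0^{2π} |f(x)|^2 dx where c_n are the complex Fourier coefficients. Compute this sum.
Σ |c_n|^2 = 137/2

Parseval equates the L^2 energy of f (normalised by 1/(2π)) with the ℓ^2 sum of its Fourier coefficients: (1/(2π)) ∫_0^{2π} |f|^2 = Σ |c_n|^2.
Compute the left side: (1/(2π)) [∫_0^π 11^2 dx + ∫_π^{2π} (-4)^2 dx] = (1/(2π)) · (121π + 16π) = (121 + 16)/2 = 137/2.
So Σ_{n ∈ Z} |c_n|^2 = 137/2.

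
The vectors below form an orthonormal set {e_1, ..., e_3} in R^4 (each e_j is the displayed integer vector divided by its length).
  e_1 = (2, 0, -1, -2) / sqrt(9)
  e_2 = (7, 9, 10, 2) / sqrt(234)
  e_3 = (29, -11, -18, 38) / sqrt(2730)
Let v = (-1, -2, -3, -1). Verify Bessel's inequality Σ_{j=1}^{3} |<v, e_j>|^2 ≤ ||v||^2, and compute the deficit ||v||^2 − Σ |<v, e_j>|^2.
Σ |<v, e_j>|^2 = 522/35; ||v||^2 = 15; deficit = 3/35

Write each e_j = u_j / sqrt(<u_j, u_j>) where u_j is the displayed integer vector. Then <v, e_j> = <v, u_j> / sqrt(<u_j, u_j>), so |<v, e_j>|^2 = <v, u_j>^2 / <u_j, u_j>.
Coefficients: <v, e_1> = 3/sqrt(9), <v, e_2> = -57/sqrt(234), <v, e_3> = 9/sqrt(2730).
Square and sum: Σ |<v, e_j>|^2 = 522/35.
Compute ||v||^2 = v·v = 15.
Deficit = 15 − 522/35 = 3/35 ≥ 0, confirming Bessel's inequality. (The deficit equals ||v − Σ <v,e_j> e_j||^2, the squared distance from v to span{e_j}.)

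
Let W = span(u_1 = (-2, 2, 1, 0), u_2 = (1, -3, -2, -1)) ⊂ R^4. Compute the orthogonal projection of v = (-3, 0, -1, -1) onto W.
proj_W(v) = (-20/7, 0, -5/7, -10/7)

Set up U = [u_1 | ... | u_2] ∈ R^(4×2). The projector onto W = col(U) is P = U (U^T U)^(-1) U^T.
Compute U^T U =
  [9, -10]
  [-10, 15],
and U^T v = (5, 0).
Solve U^T U · c = U^T v for the coefficients: c = (15/7, 10/7). The projection is proj_W(v) = U c.
Check: (v - proj_W(v)) · u_1 = 0  (should be 0).
Check: (v - proj_W(v)) · u_2 = 0  (should be 0).
Result: proj_W(v) = (-20/7, 0, -5/7, -10/7).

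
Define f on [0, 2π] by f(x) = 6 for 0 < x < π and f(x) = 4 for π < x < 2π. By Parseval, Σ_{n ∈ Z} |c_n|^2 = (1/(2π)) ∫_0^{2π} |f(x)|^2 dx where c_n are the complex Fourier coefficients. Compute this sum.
Σ |c_n|^2 = 26

Parseval equates the L^2 energy of f (normalised by 1/(2π)) with the ℓ^2 sum of its Fourier coefficients: (1/(2π)) ∫_0^{2π} |f|^2 = Σ |c_n|^2.
Compute the left side: (1/(2π)) [∫_0^π 6^2 dx + ∫_π^{2π} 4^2 dx] = (1/(2π)) · (36π + 16π) = (36 + 16)/2 = 26.
So Σ_{n ∈ Z} |c_n|^2 = 26.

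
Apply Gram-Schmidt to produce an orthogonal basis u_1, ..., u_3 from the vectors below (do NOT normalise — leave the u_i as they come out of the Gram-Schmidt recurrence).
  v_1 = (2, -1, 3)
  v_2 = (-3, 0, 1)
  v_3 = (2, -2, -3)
Orthogonal basis:
  u_1 = (2, -1, 3)
  u_2 = (-18/7, -3/14, 23/14)
  u_3 = (-29/131, -319/131, -87/131)

Apply the Gram-Schmidt recurrence
  u_1 = v_1
  u_i = v_i − Σ_{j<i} ((v_i · u_j) / (u_j · u_j)) · u_j.

Step by step this gives:
  u_1 = (2, -1, 3)
  u_2 = (-18/7, -3/14, 23/14)
  u_3 = (-29/131, -319/131, -87/131)

Orthogonality check:
  u_2 · u_1 = 0 (should be 0)
  u_3 · u_1 = 0 (should be 0)
  u_3 · u_2 = 0 (should be 0)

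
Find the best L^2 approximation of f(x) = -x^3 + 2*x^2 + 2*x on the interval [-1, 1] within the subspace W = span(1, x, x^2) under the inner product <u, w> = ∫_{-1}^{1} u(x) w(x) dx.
g(x) = 2*x^2 + 7*x/5

The best approximation g ∈ W is the orthogonal projection of f onto W. Writing g = a_0 + a_1 x + a_2 x^2, the coefficients solve the normal equations G · a = b where
  G_{ij} = <φ_i, φ_j> and b_i = <f, φ_i>, with φ_0 = 1, φ_1 = x, φ_2 = x^2.
G =
  [2, 0, 2/3]
  [0, 2/3, 0]
  [2/3, 0, 2/5],
b = (4/3, 14/15, 4/5).
Solving gives a_0 = 0, a_1 = 7/5, a_2 = 2, so
  g(x) = 2*x^2 + 7*x/5.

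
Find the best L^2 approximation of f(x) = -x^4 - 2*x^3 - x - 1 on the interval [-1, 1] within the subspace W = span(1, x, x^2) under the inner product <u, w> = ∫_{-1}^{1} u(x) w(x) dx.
g(x) = -6*x^2/7 - 11*x/5 - 32/35

The best approximation g ∈ W is the orthogonal projection of f onto W. Writing g = a_0 + a_1 x + a_2 x^2, the coefficients solve the normal equations G · a = b where
  G_{ij} = <φ_i, φ_j> and b_i = <f, φ_i>, with φ_0 = 1, φ_1 = x, φ_2 = x^2.
G =
  [2, 0, 2/3]
  [0, 2/3, 0]
  [2/3, 0, 2/5],
b = (-12/5, -22/15, -20/21).
Solving gives a_0 = -32/35, a_1 = -11/5, a_2 = -6/7, so
  g(x) = -6*x^2/7 - 11*x/5 - 32/35.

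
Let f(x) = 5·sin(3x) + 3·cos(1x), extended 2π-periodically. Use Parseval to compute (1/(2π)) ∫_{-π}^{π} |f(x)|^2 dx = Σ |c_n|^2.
Σ |c_n|^2 = 17

Expand |f|^2 and use orthogonality of {sin(nx), cos(mx)} on [-π, π]:
  ∫_{-π}^{π} sin(nx)^2 dx = π, ∫ cos(mx)^2 dx = π, and cross terms integrate to 0.
So ∫_{-π}^{π} f(x)^2 dx = 5^2 · π + 3^2 · π = (25 + 9)π.
Divide by 2π: (25 + 9)/2 = 17.
By Parseval, this equals Σ |c_n|^2.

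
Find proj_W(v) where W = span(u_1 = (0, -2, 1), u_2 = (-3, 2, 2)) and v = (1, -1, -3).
proj_W(v) = (19/9, -4/9, -17/9)

Set up U = [u_1 | ... | u_2] ∈ R^(3×2). The projector onto W = col(U) is P = U (U^T U)^(-1) U^T.
Compute U^T U =
  [5, -2]
  [-2, 17],
and U^T v = (-1, -11).
Solve U^T U · c = U^T v for the coefficients: c = (-13/27, -19/27). The projection is proj_W(v) = U c.
Check: (v - proj_W(v)) · u_1 = 0  (should be 0).
Check: (v - proj_W(v)) · u_2 = 0  (should be 0).
Result: proj_W(v) = (19/9, -4/9, -17/9).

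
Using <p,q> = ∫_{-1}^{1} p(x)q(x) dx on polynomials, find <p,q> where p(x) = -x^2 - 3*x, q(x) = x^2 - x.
<p,q> = 8/5

Expand the product: p(x)·q(x) = -x^4 - 2*x^3 + 3*x^2.
∫_{-1}^{1} of each monomial x^k gives [2/(k+1) if k even, 0 if k odd]. Integrating term-by-term (or equivalently evaluating the antiderivative F(x) = -x^5/5 - x^4/2 + x^3 at the endpoints):
  F(1) − F(−1) = 3/10 − (-13/10) = 8/5.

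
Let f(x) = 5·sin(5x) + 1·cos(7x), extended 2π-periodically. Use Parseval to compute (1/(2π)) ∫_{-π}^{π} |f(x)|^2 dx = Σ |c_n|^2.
Σ |c_n|^2 = 13

Expand |f|^2 and use orthogonality of {sin(nx), cos(mx)} on [-π, π]:
  ∫_{-π}^{π} sin(nx)^2 dx = π, ∫ cos(mx)^2 dx = π, and cross terms integrate to 0.
So ∫_{-π}^{π} f(x)^2 dx = 5^2 · π + 1^2 · π = (25 + 1)π.
Divide by 2π: (25 + 1)/2 = 13.
By Parseval, this equals Σ |c_n|^2.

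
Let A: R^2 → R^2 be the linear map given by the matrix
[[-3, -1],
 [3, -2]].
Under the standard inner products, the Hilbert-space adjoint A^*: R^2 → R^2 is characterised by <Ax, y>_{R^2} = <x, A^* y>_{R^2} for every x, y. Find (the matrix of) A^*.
A^* = A^T =
[[-3, 3],
 [-1, -2]]

For real matrices with standard dot products, the defining identity <Ax, y> = <x, A^* y> gives (Ax)^T y = x^T (A^*) y, i.e. x^T A^T y = x^T (A^*) y. Since this holds for all x, y, we must have A^* = A^T. Therefore
A^* =
[[-3, 3],
 [-1, -2]].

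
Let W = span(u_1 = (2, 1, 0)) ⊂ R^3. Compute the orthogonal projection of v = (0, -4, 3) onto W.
proj_W(v) = (-8/5, -4/5, 0)

Set up U = [u_1 | ... | u_1] ∈ R^(3×1). The projector onto W = col(U) is P = U (U^T U)^(-1) U^T.
Compute U^T U =
  [5],
and U^T v = (-4).
Solve U^T U · c = U^T v for the coefficients: c = (-4/5). The projection is proj_W(v) = U c.
Check: (v - proj_W(v)) · u_1 = 0  (should be 0).
Result: proj_W(v) = (-8/5, -4/5, 0).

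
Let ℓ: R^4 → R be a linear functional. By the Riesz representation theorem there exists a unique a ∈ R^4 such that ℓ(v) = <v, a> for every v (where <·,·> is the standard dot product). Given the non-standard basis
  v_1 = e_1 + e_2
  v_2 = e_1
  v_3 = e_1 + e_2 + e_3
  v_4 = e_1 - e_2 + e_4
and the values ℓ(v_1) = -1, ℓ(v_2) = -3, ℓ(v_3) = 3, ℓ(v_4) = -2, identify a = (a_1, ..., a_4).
a = (-3, 2, 4, 3)

Write a = (a_1, ..., a_4) in the standard basis. For each basis vector v_i, ℓ(v_i) = <v_i, a> is a linear equation in the a_j's. Collect the n equations into a matrix system V a = ℓ, where row i of V is v_i (expressed in the standard basis). Since V is invertible (lower-triangular with 1s on the diagonal, up to permutation), solve by back-substitution:
  V =
[[1, 1, 0, 0],
 [1, 0, 0, 0],
 [1, 1, 1, 0],
 [1, -1, 0, 1]]
  V a = (-1, -3, 3, -2)
Solving gives a = (-3, 2, 4, 3).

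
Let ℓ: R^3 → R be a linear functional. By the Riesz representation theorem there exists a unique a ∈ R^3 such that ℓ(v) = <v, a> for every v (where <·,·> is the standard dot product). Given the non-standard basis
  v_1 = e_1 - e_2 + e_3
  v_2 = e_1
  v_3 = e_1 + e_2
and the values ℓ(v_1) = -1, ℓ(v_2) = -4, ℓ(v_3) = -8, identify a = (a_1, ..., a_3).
a = (-4, -4, -1)

Write a = (a_1, ..., a_3) in the standard basis. For each basis vector v_i, ℓ(v_i) = <v_i, a> is a linear equation in the a_j's. Collect the n equations into a matrix system V a = ℓ, where row i of V is v_i (expressed in the standard basis). Since V is invertible (lower-triangular with 1s on the diagonal, up to permutation), solve by back-substitution:
  V =
[[1, -1, 1],
 [1, 0, 0],
 [1, 1, 0]]
  V a = (-1, -4, -8)
Solving gives a = (-4, -4, -1).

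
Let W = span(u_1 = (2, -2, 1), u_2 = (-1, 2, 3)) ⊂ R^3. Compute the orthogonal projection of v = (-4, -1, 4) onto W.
proj_W(v) = (-92/117, 212/117, 374/117)

Set up U = [u_1 | ... | u_2] ∈ R^(3×2). The projector onto W = col(U) is P = U (U^T U)^(-1) U^T.
Compute U^T U =
  [9, -3]
  [-3, 14],
and U^T v = (-2, 14).
Solve U^T U · c = U^T v for the coefficients: c = (14/117, 40/39). The projection is proj_W(v) = U c.
Check: (v - proj_W(v)) · u_1 = 0  (should be 0).
Check: (v - proj_W(v)) · u_2 = 0  (should be 0).
Result: proj_W(v) = (-92/117, 212/117, 374/117).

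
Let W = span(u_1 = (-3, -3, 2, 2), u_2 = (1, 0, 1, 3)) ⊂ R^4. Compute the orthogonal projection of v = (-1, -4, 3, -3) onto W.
proj_W(v) = (-857/261, -200/87, 143/261, -371/261)

Set up U = [u_1 | ... | u_2] ∈ R^(4×2). The projector onto W = col(U) is P = U (U^T U)^(-1) U^T.
Compute U^T U =
  [26, 5]
  [5, 11],
and U^T v = (15, -7).
Solve U^T U · c = U^T v for the coefficients: c = (200/261, -257/261). The projection is proj_W(v) = U c.
Check: (v - proj_W(v)) · u_1 = 0  (should be 0).
Check: (v - proj_W(v)) · u_2 = 0  (should be 0).
Result: proj_W(v) = (-857/261, -200/87, 143/261, -371/261).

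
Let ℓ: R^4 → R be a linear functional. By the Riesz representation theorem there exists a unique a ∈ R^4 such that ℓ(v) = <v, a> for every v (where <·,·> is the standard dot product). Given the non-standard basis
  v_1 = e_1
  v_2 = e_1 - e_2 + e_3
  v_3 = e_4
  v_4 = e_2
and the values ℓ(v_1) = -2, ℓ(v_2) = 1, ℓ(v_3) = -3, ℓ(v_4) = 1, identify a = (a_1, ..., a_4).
a = (-2, 1, 4, -3)

Write a = (a_1, ..., a_4) in the standard basis. For each basis vector v_i, ℓ(v_i) = <v_i, a> is a linear equation in the a_j's. Collect the n equations into a matrix system V a = ℓ, where row i of V is v_i (expressed in the standard basis). Since V is invertible (lower-triangular with 1s on the diagonal, up to permutation), solve by back-substitution:
  V =
[[1, 0, 0, 0],
 [1, -1, 1, 0],
 [0, 0, 0, 1],
 [0, 1, 0, 0]]
  V a = (-2, 1, -3, 1)
Solving gives a = (-2, 1, 4, -3).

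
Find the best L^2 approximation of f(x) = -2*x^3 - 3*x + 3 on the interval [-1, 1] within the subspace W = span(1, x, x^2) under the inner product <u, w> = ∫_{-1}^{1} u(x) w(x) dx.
g(x) = 3 - 21*x/5

The best approximation g ∈ W is the orthogonal projection of f onto W. Writing g = a_0 + a_1 x + a_2 x^2, the coefficients solve the normal equations G · a = b where
  G_{ij} = <φ_i, φ_j> and b_i = <f, φ_i>, with φ_0 = 1, φ_1 = x, φ_2 = x^2.
G =
  [2, 0, 2/3]
  [0, 2/3, 0]
  [2/3, 0, 2/5],
b = (6, -14/5, 2).
Solving gives a_0 = 3, a_1 = -21/5, a_2 = 0, so
  g(x) = 3 - 21*x/5.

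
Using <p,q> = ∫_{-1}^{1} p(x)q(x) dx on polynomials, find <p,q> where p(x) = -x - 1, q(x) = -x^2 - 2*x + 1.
<p,q> = 0

Expand the product: p(x)·q(x) = x^3 + 3*x^2 + x - 1.
∫_{-1}^{1} of each monomial x^k gives [2/(k+1) if k even, 0 if k odd]. Integrating term-by-term (or equivalently evaluating the antiderivative F(x) = x^4/4 + x^3 + x^2/2 - x at the endpoints):
  F(1) − F(−1) = 3/4 − (3/4) = 0.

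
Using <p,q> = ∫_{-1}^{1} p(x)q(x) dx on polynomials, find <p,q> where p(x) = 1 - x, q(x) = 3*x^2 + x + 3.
<p,q> = 22/3

Expand the product: p(x)·q(x) = -3*x^3 + 2*x^2 - 2*x + 3.
∫_{-1}^{1} of each monomial x^k gives [2/(k+1) if k even, 0 if k odd]. Integrating term-by-term (or equivalently evaluating the antiderivative F(x) = -3*x^4/4 + 2*x^3/3 - x^2 + 3*x at the endpoints):
  F(1) − F(−1) = 23/12 − (-65/12) = 22/3.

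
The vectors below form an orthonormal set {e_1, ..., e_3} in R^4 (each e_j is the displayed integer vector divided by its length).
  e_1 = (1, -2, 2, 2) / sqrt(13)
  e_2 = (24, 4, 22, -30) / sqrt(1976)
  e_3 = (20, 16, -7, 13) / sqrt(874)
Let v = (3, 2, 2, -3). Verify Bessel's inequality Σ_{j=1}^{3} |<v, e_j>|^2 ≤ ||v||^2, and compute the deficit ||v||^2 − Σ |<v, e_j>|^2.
Σ |<v, e_j>|^2 = 589/23; ||v||^2 = 26; deficit = 9/23

Write each e_j = u_j / sqrt(<u_j, u_j>) where u_j is the displayed integer vector. Then <v, e_j> = <v, u_j> / sqrt(<u_j, u_j>), so |<v, e_j>|^2 = <v, u_j>^2 / <u_j, u_j>.
Coefficients: <v, e_1> = -3/sqrt(13), <v, e_2> = 214/sqrt(1976), <v, e_3> = 39/sqrt(874).
Square and sum: Σ |<v, e_j>|^2 = 589/23.
Compute ||v||^2 = v·v = 26.
Deficit = 26 − 589/23 = 9/23 ≥ 0, confirming Bessel's inequality. (The deficit equals ||v − Σ <v,e_j> e_j||^2, the squared distance from v to span{e_j}.)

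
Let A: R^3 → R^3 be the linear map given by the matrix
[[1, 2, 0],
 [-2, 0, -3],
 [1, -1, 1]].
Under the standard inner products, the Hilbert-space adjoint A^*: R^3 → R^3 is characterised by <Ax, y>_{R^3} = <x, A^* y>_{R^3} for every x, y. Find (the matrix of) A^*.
A^* = A^T =
[[1, -2, 1],
 [2, 0, -1],
 [0, -3, 1]]

For real matrices with standard dot products, the defining identity <Ax, y> = <x, A^* y> gives (Ax)^T y = x^T (A^*) y, i.e. x^T A^T y = x^T (A^*) y. Since this holds for all x, y, we must have A^* = A^T. Therefore
A^* =
[[1, -2, 1],
 [2, 0, -1],
 [0, -3, 1]].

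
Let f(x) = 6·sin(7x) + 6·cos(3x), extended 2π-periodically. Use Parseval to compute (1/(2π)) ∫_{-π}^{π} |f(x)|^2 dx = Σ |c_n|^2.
Σ |c_n|^2 = 36

Expand |f|^2 and use orthogonality of {sin(nx), cos(mx)} on [-π, π]:
  ∫_{-π}^{π} sin(nx)^2 dx = π, ∫ cos(mx)^2 dx = π, and cross terms integrate to 0.
So ∫_{-π}^{π} f(x)^2 dx = 6^2 · π + 6^2 · π = (36 + 36)π.
Divide by 2π: (36 + 36)/2 = 36.
By Parseval, this equals Σ |c_n|^2.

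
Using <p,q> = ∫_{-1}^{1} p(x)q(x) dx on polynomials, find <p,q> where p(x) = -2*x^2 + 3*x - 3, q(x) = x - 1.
<p,q> = 28/3

Expand the product: p(x)·q(x) = -2*x^3 + 5*x^2 - 6*x + 3.
∫_{-1}^{1} of each monomial x^k gives [2/(k+1) if k even, 0 if k odd]. Integrating term-by-term (or equivalently evaluating the antiderivative F(x) = -x^4/2 + 5*x^3/3 - 3*x^2 + 3*x at the endpoints):
  F(1) − F(−1) = 7/6 − (-49/6) = 28/3.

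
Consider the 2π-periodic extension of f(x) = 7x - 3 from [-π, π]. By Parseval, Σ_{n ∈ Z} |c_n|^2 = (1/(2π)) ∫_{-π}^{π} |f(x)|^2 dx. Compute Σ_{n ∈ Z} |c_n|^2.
Σ |c_n|^2 = 49π^2/3 + 9

Expand and integrate term by term over [-π, π]:
  ∫ (7x)^2 dx = 49·(2π^3/3); ∫ 2·7·(-3)·x dx = 0 (odd integrand); ∫ (-3)^2 dx = 9·2π.
So (1/(2π)) ∫_{-π}^{π} (7x - 3)^2 dx = 49π^2/3 + 9 = 49π^2/3 + 9.
Parseval ⇒ Σ |c_n|^2 = 49π^2/3 + 9.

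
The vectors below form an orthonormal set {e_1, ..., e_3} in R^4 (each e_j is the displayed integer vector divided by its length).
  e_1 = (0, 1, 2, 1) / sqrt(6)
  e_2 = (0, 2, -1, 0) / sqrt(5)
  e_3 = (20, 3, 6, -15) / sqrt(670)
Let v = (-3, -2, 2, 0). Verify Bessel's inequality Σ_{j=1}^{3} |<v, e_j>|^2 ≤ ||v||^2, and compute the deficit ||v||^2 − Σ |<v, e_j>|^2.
Σ |<v, e_j>|^2 = 2456/201; ||v||^2 = 17; deficit = 961/201

Write each e_j = u_j / sqrt(<u_j, u_j>) where u_j is the displayed integer vector. Then <v, e_j> = <v, u_j> / sqrt(<u_j, u_j>), so |<v, e_j>|^2 = <v, u_j>^2 / <u_j, u_j>.
Coefficients: <v, e_1> = 2/sqrt(6), <v, e_2> = -6/sqrt(5), <v, e_3> = -54/sqrt(670).
Square and sum: Σ |<v, e_j>|^2 = 2456/201.
Compute ||v||^2 = v·v = 17.
Deficit = 17 − 2456/201 = 961/201 ≥ 0, confirming Bessel's inequality. (The deficit equals ||v − Σ <v,e_j> e_j||^2, the squared distance from v to span{e_j}.)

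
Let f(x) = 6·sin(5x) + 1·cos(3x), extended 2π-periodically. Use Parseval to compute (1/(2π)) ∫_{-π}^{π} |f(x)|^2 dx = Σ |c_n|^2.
Σ |c_n|^2 = 37/2

Expand |f|^2 and use orthogonality of {sin(nx), cos(mx)} on [-π, π]:
  ∫_{-π}^{π} sin(nx)^2 dx = π, ∫ cos(mx)^2 dx = π, and cross terms integrate to 0.
So ∫_{-π}^{π} f(x)^2 dx = 6^2 · π + 1^2 · π = (36 + 1)π.
Divide by 2π: (36 + 1)/2 = 37/2.
By Parseval, this equals Σ |c_n|^2.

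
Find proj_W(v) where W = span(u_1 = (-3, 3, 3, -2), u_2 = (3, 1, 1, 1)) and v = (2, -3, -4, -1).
proj_W(v) = (369/347, -1117/347, -1117/347, 433/347)

Set up U = [u_1 | ... | u_2] ∈ R^(4×2). The projector onto W = col(U) is P = U (U^T U)^(-1) U^T.
Compute U^T U =
  [31, -5]
  [-5, 12],
and U^T v = (-25, -2).
Solve U^T U · c = U^T v for the coefficients: c = (-310/347, -187/347). The projection is proj_W(v) = U c.
Check: (v - proj_W(v)) · u_1 = 0  (should be 0).
Check: (v - proj_W(v)) · u_2 = 0  (should be 0).
Result: proj_W(v) = (369/347, -1117/347, -1117/347, 433/347).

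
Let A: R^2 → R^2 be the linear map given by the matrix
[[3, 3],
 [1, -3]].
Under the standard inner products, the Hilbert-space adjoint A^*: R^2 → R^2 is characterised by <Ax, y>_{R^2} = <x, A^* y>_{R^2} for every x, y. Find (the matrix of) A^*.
A^* = A^T =
[[3, 1],
 [3, -3]]

For real matrices with standard dot products, the defining identity <Ax, y> = <x, A^* y> gives (Ax)^T y = x^T (A^*) y, i.e. x^T A^T y = x^T (A^*) y. Since this holds for all x, y, we must have A^* = A^T. Therefore
A^* =
[[3, 1],
 [3, -3]].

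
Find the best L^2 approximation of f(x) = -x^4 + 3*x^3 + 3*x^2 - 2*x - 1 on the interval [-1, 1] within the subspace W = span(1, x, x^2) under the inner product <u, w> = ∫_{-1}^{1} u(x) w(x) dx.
g(x) = 15*x^2/7 - x/5 - 32/35

The best approximation g ∈ W is the orthogonal projection of f onto W. Writing g = a_0 + a_1 x + a_2 x^2, the coefficients solve the normal equations G · a = b where
  G_{ij} = <φ_i, φ_j> and b_i = <f, φ_i>, with φ_0 = 1, φ_1 = x, φ_2 = x^2.
G =
  [2, 0, 2/3]
  [0, 2/3, 0]
  [2/3, 0, 2/5],
b = (-2/5, -2/15, 26/105).
Solving gives a_0 = -32/35, a_1 = -1/5, a_2 = 15/7, so
  g(x) = 15*x^2/7 - x/5 - 32/35.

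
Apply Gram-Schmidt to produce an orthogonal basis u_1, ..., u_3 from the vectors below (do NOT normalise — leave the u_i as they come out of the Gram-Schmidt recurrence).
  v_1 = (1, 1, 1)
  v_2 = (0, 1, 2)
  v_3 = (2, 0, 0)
Orthogonal basis:
  u_1 = (1, 1, 1)
  u_2 = (-1, 0, 1)
  u_3 = (1/3, -2/3, 1/3)

Apply the Gram-Schmidt recurrence
  u_1 = v_1
  u_i = v_i − Σ_{j<i} ((v_i · u_j) / (u_j · u_j)) · u_j.

Step by step this gives:
  u_1 = (1, 1, 1)
  u_2 = (-1, 0, 1)
  u_3 = (1/3, -2/3, 1/3)

Orthogonality check:
  u_2 · u_1 = 0 (should be 0)
  u_3 · u_1 = 0 (should be 0)
  u_3 · u_2 = 0 (should be 0)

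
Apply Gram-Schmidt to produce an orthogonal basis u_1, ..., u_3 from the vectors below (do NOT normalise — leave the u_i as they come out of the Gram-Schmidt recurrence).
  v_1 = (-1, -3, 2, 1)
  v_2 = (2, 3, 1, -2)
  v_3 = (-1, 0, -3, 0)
Orthogonal basis:
  u_1 = (-1, -3, 2, 1)
  u_2 = (19/15, 4/5, 37/15, -19/15)
  u_3 = (-34/149, -45/149, -27/149, -115/149)

Apply the Gram-Schmidt recurrence
  u_1 = v_1
  u_i = v_i − Σ_{j<i} ((v_i · u_j) / (u_j · u_j)) · u_j.

Step by step this gives:
  u_1 = (-1, -3, 2, 1)
  u_2 = (19/15, 4/5, 37/15, -19/15)
  u_3 = (-34/149, -45/149, -27/149, -115/149)

Orthogonality check:
  u_2 · u_1 = 0 (should be 0)
  u_3 · u_1 = 0 (should be 0)
  u_3 · u_2 = 0 (should be 0)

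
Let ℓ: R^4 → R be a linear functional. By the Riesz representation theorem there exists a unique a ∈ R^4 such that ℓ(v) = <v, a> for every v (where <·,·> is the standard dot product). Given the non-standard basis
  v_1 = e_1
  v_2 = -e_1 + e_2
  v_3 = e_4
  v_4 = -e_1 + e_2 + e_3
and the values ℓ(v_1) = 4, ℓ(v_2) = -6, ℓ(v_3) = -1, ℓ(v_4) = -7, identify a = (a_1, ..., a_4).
a = (4, -2, -1, -1)

Write a = (a_1, ..., a_4) in the standard basis. For each basis vector v_i, ℓ(v_i) = <v_i, a> is a linear equation in the a_j's. Collect the n equations into a matrix system V a = ℓ, where row i of V is v_i (expressed in the standard basis). Since V is invertible (lower-triangular with 1s on the diagonal, up to permutation), solve by back-substitution:
  V =
[[1, 0, 0, 0],
 [-1, 1, 0, 0],
 [0, 0, 0, 1],
 [-1, 1, 1, 0]]
  V a = (4, -6, -1, -7)
Solving gives a = (4, -2, -1, -1).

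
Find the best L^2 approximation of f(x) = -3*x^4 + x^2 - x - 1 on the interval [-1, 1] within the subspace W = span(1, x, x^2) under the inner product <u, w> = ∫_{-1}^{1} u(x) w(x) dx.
g(x) = -11*x^2/7 - x - 26/35

The best approximation g ∈ W is the orthogonal projection of f onto W. Writing g = a_0 + a_1 x + a_2 x^2, the coefficients solve the normal equations G · a = b where
  G_{ij} = <φ_i, φ_j> and b_i = <f, φ_i>, with φ_0 = 1, φ_1 = x, φ_2 = x^2.
G =
  [2, 0, 2/3]
  [0, 2/3, 0]
  [2/3, 0, 2/5],
b = (-38/15, -2/3, -118/105).
Solving gives a_0 = -26/35, a_1 = -1, a_2 = -11/7, so
  g(x) = -11*x^2/7 - x - 26/35.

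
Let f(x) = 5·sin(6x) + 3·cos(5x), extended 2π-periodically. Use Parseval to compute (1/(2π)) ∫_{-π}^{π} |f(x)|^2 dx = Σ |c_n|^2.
Σ |c_n|^2 = 17

Expand |f|^2 and use orthogonality of {sin(nx), cos(mx)} on [-π, π]:
  ∫_{-π}^{π} sin(nx)^2 dx = π, ∫ cos(mx)^2 dx = π, and cross terms integrate to 0.
So ∫_{-π}^{π} f(x)^2 dx = 5^2 · π + 3^2 · π = (25 + 9)π.
Divide by 2π: (25 + 9)/2 = 17.
By Parseval, this equals Σ |c_n|^2.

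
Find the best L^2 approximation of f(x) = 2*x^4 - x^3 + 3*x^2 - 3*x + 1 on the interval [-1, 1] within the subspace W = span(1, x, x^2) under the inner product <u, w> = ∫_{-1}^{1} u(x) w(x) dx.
g(x) = 33*x^2/7 - 18*x/5 + 29/35

The best approximation g ∈ W is the orthogonal projection of f onto W. Writing g = a_0 + a_1 x + a_2 x^2, the coefficients solve the normal equations G · a = b where
  G_{ij} = <φ_i, φ_j> and b_i = <f, φ_i>, with φ_0 = 1, φ_1 = x, φ_2 = x^2.
G =
  [2, 0, 2/3]
  [0, 2/3, 0]
  [2/3, 0, 2/5],
b = (24/5, -12/5, 256/105).
Solving gives a_0 = 29/35, a_1 = -18/5, a_2 = 33/7, so
  g(x) = 33*x^2/7 - 18*x/5 + 29/35.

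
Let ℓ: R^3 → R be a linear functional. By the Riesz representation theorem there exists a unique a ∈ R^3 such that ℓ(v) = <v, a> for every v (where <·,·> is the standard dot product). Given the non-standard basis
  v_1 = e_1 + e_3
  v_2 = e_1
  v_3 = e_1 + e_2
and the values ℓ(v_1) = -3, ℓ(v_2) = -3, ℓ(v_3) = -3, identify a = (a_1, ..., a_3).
a = (-3, 0, 0)

Write a = (a_1, ..., a_3) in the standard basis. For each basis vector v_i, ℓ(v_i) = <v_i, a> is a linear equation in the a_j's. Collect the n equations into a matrix system V a = ℓ, where row i of V is v_i (expressed in the standard basis). Since V is invertible (lower-triangular with 1s on the diagonal, up to permutation), solve by back-substitution:
  V =
[[1, 0, 1],
 [1, 0, 0],
 [1, 1, 0]]
  V a = (-3, -3, -3)
Solving gives a = (-3, 0, 0).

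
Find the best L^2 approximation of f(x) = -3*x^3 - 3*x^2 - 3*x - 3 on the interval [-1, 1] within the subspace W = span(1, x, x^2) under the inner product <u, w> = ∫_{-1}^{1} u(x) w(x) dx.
g(x) = -3*x^2 - 24*x/5 - 3

The best approximation g ∈ W is the orthogonal projection of f onto W. Writing g = a_0 + a_1 x + a_2 x^2, the coefficients solve the normal equations G · a = b where
  G_{ij} = <φ_i, φ_j> and b_i = <f, φ_i>, with φ_0 = 1, φ_1 = x, φ_2 = x^2.
G =
  [2, 0, 2/3]
  [0, 2/3, 0]
  [2/3, 0, 2/5],
b = (-8, -16/5, -16/5).
Solving gives a_0 = -3, a_1 = -24/5, a_2 = -3, so
  g(x) = -3*x^2 - 24*x/5 - 3.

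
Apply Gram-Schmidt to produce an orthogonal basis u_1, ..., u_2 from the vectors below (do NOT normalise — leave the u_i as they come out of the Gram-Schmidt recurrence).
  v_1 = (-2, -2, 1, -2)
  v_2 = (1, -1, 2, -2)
Orthogonal basis:
  u_1 = (-2, -2, 1, -2)
  u_2 = (25/13, -1/13, 20/13, -14/13)

Apply the Gram-Schmidt recurrence
  u_1 = v_1
  u_i = v_i − Σ_{j<i} ((v_i · u_j) / (u_j · u_j)) · u_j.

Step by step this gives:
  u_1 = (-2, -2, 1, -2)
  u_2 = (25/13, -1/13, 20/13, -14/13)

Orthogonality check:
  u_2 · u_1 = 0 (should be 0)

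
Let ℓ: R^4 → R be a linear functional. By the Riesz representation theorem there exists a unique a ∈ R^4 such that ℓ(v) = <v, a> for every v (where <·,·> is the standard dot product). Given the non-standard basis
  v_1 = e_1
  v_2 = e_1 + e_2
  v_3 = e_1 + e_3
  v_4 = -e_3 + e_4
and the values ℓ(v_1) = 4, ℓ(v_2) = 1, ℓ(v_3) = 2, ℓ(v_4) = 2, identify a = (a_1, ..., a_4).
a = (4, -3, -2, 0)

Write a = (a_1, ..., a_4) in the standard basis. For each basis vector v_i, ℓ(v_i) = <v_i, a> is a linear equation in the a_j's. Collect the n equations into a matrix system V a = ℓ, where row i of V is v_i (expressed in the standard basis). Since V is invertible (lower-triangular with 1s on the diagonal, up to permutation), solve by back-substitution:
  V =
[[1, 0, 0, 0],
 [1, 1, 0, 0],
 [1, 0, 1, 0],
 [0, 0, -1, 1]]
  V a = (4, 1, 2, 2)
Solving gives a = (4, -3, -2, 0).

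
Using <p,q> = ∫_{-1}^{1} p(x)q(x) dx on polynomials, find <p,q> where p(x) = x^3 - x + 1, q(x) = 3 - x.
<p,q> = 94/15

Expand the product: p(x)·q(x) = -x^4 + 3*x^3 + x^2 - 4*x + 3.
∫_{-1}^{1} of each monomial x^k gives [2/(k+1) if k even, 0 if k odd]. Integrating term-by-term (or equivalently evaluating the antiderivative F(x) = -x^5/5 + 3*x^4/4 + x^3/3 - 2*x^2 + 3*x at the endpoints):
  F(1) − F(−1) = 113/60 − (-263/60) = 94/15.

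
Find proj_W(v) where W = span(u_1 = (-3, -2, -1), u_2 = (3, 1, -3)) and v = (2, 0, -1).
proj_W(v) = (327/202, 66/101, -235/202)

Set up U = [u_1 | ... | u_2] ∈ R^(3×2). The projector onto W = col(U) is P = U (U^T U)^(-1) U^T.
Compute U^T U =
  [14, -8]
  [-8, 19],
and U^T v = (-5, 9).
Solve U^T U · c = U^T v for the coefficients: c = (-23/202, 43/101). The projection is proj_W(v) = U c.
Check: (v - proj_W(v)) · u_1 = 0  (should be 0).
Check: (v - proj_W(v)) · u_2 = 0  (should be 0).
Result: proj_W(v) = (327/202, 66/101, -235/202).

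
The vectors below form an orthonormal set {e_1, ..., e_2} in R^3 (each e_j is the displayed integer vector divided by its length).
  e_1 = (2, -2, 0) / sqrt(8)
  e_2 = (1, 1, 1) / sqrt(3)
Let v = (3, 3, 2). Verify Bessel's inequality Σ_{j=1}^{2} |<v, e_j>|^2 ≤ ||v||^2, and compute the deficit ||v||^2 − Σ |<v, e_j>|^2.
Σ |<v, e_j>|^2 = 64/3; ||v||^2 = 22; deficit = 2/3

Write each e_j = u_j / sqrt(<u_j, u_j>) where u_j is the displayed integer vector. Then <v, e_j> = <v, u_j> / sqrt(<u_j, u_j>), so |<v, e_j>|^2 = <v, u_j>^2 / <u_j, u_j>.
Coefficients: <v, e_1> = 0/sqrt(8), <v, e_2> = 8/sqrt(3).
Square and sum: Σ |<v, e_j>|^2 = 64/3.
Compute ||v||^2 = v·v = 22.
Deficit = 22 − 64/3 = 2/3 ≥ 0, confirming Bessel's inequality. (The deficit equals ||v − Σ <v,e_j> e_j||^2, the squared distance from v to span{e_j}.)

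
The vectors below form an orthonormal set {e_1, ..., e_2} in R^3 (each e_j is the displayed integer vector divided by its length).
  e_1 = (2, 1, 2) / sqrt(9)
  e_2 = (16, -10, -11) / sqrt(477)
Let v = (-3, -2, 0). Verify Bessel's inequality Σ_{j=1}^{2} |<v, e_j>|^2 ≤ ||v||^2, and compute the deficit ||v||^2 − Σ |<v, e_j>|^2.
Σ |<v, e_j>|^2 = 464/53; ||v||^2 = 13; deficit = 225/53

Write each e_j = u_j / sqrt(<u_j, u_j>) where u_j is the displayed integer vector. Then <v, e_j> = <v, u_j> / sqrt(<u_j, u_j>), so |<v, e_j>|^2 = <v, u_j>^2 / <u_j, u_j>.
Coefficients: <v, e_1> = -8/sqrt(9), <v, e_2> = -28/sqrt(477).
Square and sum: Σ |<v, e_j>|^2 = 464/53.
Compute ||v||^2 = v·v = 13.
Deficit = 13 − 464/53 = 225/53 ≥ 0, confirming Bessel's inequality. (The deficit equals ||v − Σ <v,e_j> e_j||^2, the squared distance from v to span{e_j}.)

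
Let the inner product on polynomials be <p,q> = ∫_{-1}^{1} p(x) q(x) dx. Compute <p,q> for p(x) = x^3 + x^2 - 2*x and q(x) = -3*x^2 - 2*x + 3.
<p,q> = 8/3

Expand the product: p(x)·q(x) = -3*x^5 - 5*x^4 + 7*x^3 + 7*x^2 - 6*x.
∫_{-1}^{1} of each monomial x^k gives [2/(k+1) if k even, 0 if k odd]. Integrating term-by-term (or equivalently evaluating the antiderivative F(x) = -x^6/2 - x^5 + 7*x^4/4 + 7*x^3/3 - 3*x^2 at the endpoints):
  F(1) − F(−1) = -5/12 − (-37/12) = 8/3.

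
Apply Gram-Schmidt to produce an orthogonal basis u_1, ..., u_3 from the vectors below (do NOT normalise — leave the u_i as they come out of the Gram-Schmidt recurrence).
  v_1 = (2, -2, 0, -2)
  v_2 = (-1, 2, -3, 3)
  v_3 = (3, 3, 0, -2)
Orthogonal basis:
  u_1 = (2, -2, 0, -2)
  u_2 = (1, 0, -3, 1)
  u_3 = (74/33, 11/3, 3/11, -47/33)

Apply the Gram-Schmidt recurrence
  u_1 = v_1
  u_i = v_i − Σ_{j<i} ((v_i · u_j) / (u_j · u_j)) · u_j.

Step by step this gives:
  u_1 = (2, -2, 0, -2)
  u_2 = (1, 0, -3, 1)
  u_3 = (74/33, 11/3, 3/11, -47/33)

Orthogonality check:
  u_2 · u_1 = 0 (should be 0)
  u_3 · u_1 = 0 (should be 0)
  u_3 · u_2 = 0 (should be 0)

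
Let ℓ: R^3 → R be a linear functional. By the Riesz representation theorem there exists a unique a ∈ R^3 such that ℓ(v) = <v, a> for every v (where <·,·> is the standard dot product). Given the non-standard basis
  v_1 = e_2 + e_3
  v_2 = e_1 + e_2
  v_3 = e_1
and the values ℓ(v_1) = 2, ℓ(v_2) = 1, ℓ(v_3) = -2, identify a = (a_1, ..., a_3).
a = (-2, 3, -1)

Write a = (a_1, ..., a_3) in the standard basis. For each basis vector v_i, ℓ(v_i) = <v_i, a> is a linear equation in the a_j's. Collect the n equations into a matrix system V a = ℓ, where row i of V is v_i (expressed in the standard basis). Since V is invertible (lower-triangular with 1s on the diagonal, up to permutation), solve by back-substitution:
  V =
[[0, 1, 1],
 [1, 1, 0],
 [1, 0, 0]]
  V a = (2, 1, -2)
Solving gives a = (-2, 3, -1).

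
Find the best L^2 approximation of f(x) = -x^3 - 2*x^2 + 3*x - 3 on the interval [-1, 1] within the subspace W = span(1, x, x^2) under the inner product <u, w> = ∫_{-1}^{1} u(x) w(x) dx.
g(x) = -2*x^2 + 12*x/5 - 3

The best approximation g ∈ W is the orthogonal projection of f onto W. Writing g = a_0 + a_1 x + a_2 x^2, the coefficients solve the normal equations G · a = b where
  G_{ij} = <φ_i, φ_j> and b_i = <f, φ_i>, with φ_0 = 1, φ_1 = x, φ_2 = x^2.
G =
  [2, 0, 2/3]
  [0, 2/3, 0]
  [2/3, 0, 2/5],
b = (-22/3, 8/5, -14/5).
Solving gives a_0 = -3, a_1 = 12/5, a_2 = -2, so
  g(x) = -2*x^2 + 12*x/5 - 3.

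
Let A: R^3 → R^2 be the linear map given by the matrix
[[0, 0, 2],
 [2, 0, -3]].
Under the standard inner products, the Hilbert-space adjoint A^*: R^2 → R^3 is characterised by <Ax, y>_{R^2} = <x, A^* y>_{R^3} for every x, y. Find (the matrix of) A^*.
A^* = A^T =
[[0, 2],
 [0, 0],
 [2, -3]]

For real matrices with standard dot products, the defining identity <Ax, y> = <x, A^* y> gives (Ax)^T y = x^T (A^*) y, i.e. x^T A^T y = x^T (A^*) y. Since this holds for all x, y, we must have A^* = A^T. Therefore
A^* =
[[0, 2],
 [0, 0],
 [2, -3]].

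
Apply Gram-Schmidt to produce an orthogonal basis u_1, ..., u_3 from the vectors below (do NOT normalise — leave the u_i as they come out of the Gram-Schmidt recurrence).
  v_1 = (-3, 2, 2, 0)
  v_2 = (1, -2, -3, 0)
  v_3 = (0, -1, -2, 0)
Orthogonal basis:
  u_1 = (-3, 2, 2, 0)
  u_2 = (-22/17, -8/17, -25/17, 0)
  u_3 = (2/69, 7/69, -4/69, 0)

Apply the Gram-Schmidt recurrence
  u_1 = v_1
  u_i = v_i − Σ_{j<i} ((v_i · u_j) / (u_j · u_j)) · u_j.

Step by step this gives:
  u_1 = (-3, 2, 2, 0)
  u_2 = (-22/17, -8/17, -25/17, 0)
  u_3 = (2/69, 7/69, -4/69, 0)

Orthogonality check:
  u_2 · u_1 = 0 (should be 0)
  u_3 · u_1 = 0 (should be 0)
  u_3 · u_2 = 0 (should be 0)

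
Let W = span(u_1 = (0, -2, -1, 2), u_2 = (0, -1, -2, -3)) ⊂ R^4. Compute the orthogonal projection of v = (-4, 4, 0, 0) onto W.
proj_W(v) = (0, 146/61, 112/61, -42/61)

Set up U = [u_1 | ... | u_2] ∈ R^(4×2). The projector onto W = col(U) is P = U (U^T U)^(-1) U^T.
Compute U^T U =
  [9, -2]
  [-2, 14],
and U^T v = (-8, -4).
Solve U^T U · c = U^T v for the coefficients: c = (-60/61, -26/61). The projection is proj_W(v) = U c.
Check: (v - proj_W(v)) · u_1 = 0  (should be 0).
Check: (v - proj_W(v)) · u_2 = 0  (should be 0).
Result: proj_W(v) = (0, 146/61, 112/61, -42/61).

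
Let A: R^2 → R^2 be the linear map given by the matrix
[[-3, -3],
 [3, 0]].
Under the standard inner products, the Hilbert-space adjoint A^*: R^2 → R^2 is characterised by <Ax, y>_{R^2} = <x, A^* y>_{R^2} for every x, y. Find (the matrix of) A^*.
A^* = A^T =
[[-3, 3],
 [-3, 0]]

For real matrices with standard dot products, the defining identity <Ax, y> = <x, A^* y> gives (Ax)^T y = x^T (A^*) y, i.e. x^T A^T y = x^T (A^*) y. Since this holds for all x, y, we must have A^* = A^T. Therefore
A^* =
[[-3, 3],
 [-3, 0]].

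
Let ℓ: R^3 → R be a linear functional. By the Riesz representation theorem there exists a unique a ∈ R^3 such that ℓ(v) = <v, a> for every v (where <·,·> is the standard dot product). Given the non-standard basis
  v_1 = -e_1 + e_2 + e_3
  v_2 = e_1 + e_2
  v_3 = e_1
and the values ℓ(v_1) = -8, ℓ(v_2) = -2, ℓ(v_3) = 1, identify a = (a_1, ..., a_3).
a = (1, -3, -4)

Write a = (a_1, ..., a_3) in the standard basis. For each basis vector v_i, ℓ(v_i) = <v_i, a> is a linear equation in the a_j's. Collect the n equations into a matrix system V a = ℓ, where row i of V is v_i (expressed in the standard basis). Since V is invertible (lower-triangular with 1s on the diagonal, up to permutation), solve by back-substitution:
  V =
[[-1, 1, 1],
 [1, 1, 0],
 [1, 0, 0]]
  V a = (-8, -2, 1)
Solving gives a = (1, -3, -4).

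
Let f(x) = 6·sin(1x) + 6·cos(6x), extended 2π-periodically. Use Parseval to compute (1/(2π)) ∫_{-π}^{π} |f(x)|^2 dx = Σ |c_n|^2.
Σ |c_n|^2 = 36

Expand |f|^2 and use orthogonality of {sin(nx), cos(mx)} on [-π, π]:
  ∫_{-π}^{π} sin(nx)^2 dx = π, ∫ cos(mx)^2 dx = π, and cross terms integrate to 0.
So ∫_{-π}^{π} f(x)^2 dx = 6^2 · π + 6^2 · π = (36 + 36)π.
Divide by 2π: (36 + 36)/2 = 36.
By Parseval, this equals Σ |c_n|^2.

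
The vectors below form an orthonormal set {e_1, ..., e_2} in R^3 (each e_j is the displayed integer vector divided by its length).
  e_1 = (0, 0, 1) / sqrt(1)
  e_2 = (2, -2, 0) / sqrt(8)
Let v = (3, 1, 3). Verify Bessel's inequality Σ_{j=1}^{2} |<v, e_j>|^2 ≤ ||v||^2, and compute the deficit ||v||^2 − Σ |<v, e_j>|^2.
Σ |<v, e_j>|^2 = 11; ||v||^2 = 19; deficit = 8

Write each e_j = u_j / sqrt(<u_j, u_j>) where u_j is the displayed integer vector. Then <v, e_j> = <v, u_j> / sqrt(<u_j, u_j>), so |<v, e_j>|^2 = <v, u_j>^2 / <u_j, u_j>.
Coefficients: <v, e_1> = 3/sqrt(1), <v, e_2> = 4/sqrt(8).
Square and sum: Σ |<v, e_j>|^2 = 11.
Compute ||v||^2 = v·v = 19.
Deficit = 19 − 11 = 8 ≥ 0, confirming Bessel's inequality. (The deficit equals ||v − Σ <v,e_j> e_j||^2, the squared distance from v to span{e_j}.)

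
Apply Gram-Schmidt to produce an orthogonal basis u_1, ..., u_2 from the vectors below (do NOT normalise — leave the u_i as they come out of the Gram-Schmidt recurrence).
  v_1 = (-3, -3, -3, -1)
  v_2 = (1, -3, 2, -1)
Orthogonal basis:
  u_1 = (-3, -3, -3, -1)
  u_2 = (31/28, -81/28, 59/28, -27/28)

Apply the Gram-Schmidt recurrence
  u_1 = v_1
  u_i = v_i − Σ_{j<i} ((v_i · u_j) / (u_j · u_j)) · u_j.

Step by step this gives:
  u_1 = (-3, -3, -3, -1)
  u_2 = (31/28, -81/28, 59/28, -27/28)

Orthogonality check:
  u_2 · u_1 = 0 (should be 0)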